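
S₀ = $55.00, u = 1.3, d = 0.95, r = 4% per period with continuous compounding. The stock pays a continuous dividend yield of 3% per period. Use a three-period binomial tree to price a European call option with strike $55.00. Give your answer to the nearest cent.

Per-period risk-free factor R = e^0.04 = 1.0408; dividend-adjusted growth = e^(0.04−0.03) = 1.0101.
Risk-neutral probability p = (1.0101 − 0.95)/(1.3 − 0.95) = 0.0601/0.3500 = 0.1716
Terminal stock prices: S_uuu = 120.8, S_uud = 88.3, S_udd = 64.53, S_ddd = 47.16
Terminal payoffs (S − K): max(65.84, 0) = 65.84, max(33.3, 0) = 33.3, max(9.529, 0) = 9.529, max(-7.844, 0) = 0
Node uu (S = 92.95): V_uu = e^(−0.04)·[0.1716·65.8350 + 0.8284·33.3025] = 37.3595
Node ud (S = 67.92): V_ud = e^(−0.04)·[0.1716·33.3025 + 0.8284·9.5288] = 13.0741
Node dd (S = 49.64): V_dd = e^(−0.04)·[0.1716·9.5288 + 0.8284·0.0000] = 1.5708
Node u (S = 71.5): V_u = e^(−0.04)·[0.1716·37.3595 + 0.8284·13.0741] = 16.5648
Node d (S = 52.25): V_d = e^(−0.04)·[0.1716·13.0741 + 0.8284·1.5708] = 3.4054
Node 0 (S = 55): V_0 = e^(−0.04)·[0.1716·16.5648 + 0.8284·3.4054] = 5.4411

$5.44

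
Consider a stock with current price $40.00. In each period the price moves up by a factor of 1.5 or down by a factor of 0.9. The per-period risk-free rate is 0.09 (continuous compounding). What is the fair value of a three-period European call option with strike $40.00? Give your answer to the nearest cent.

Risk-neutral probability p = (e^0.09 − 0.9)/(1.5 − 0.9) = 0.1942/0.6000 = 0.3236
Terminal stock prices: S_uuu = 135, S_uud = 81, S_udd = 48.6, S_ddd = 29.16
Terminal payoffs (S − K): max(95, 0) = 95, max(41, 0) = 41, max(8.6, 0) = 8.6, max(-10.84, 0) = 0
Node uu (S = 90): V_uu = e^(−0.09)·[0.3236·95.0000 + 0.6764·41.0000] = 53.4428
Node ud (S = 54): V_ud = e^(−0.09)·[0.3236·41.0000 + 0.6764·8.6000] = 17.4428
Node dd (S = 32.4): V_dd = e^(−0.09)·[0.3236·8.6000 + 0.6764·0.0000] = 2.5436
Node u (S = 60): V_u = e^(−0.09)·[0.3236·53.4428 + 0.6764·17.4428] = 26.5892
Node d (S = 36): V_d = e^(−0.09)·[0.3236·17.4428 + 0.6764·2.5436] = 6.7314
Node 0 (S = 40): V_0 = e^(−0.09)·[0.3236·26.5892 + 0.6764·6.7314] = 12.0254

$12.03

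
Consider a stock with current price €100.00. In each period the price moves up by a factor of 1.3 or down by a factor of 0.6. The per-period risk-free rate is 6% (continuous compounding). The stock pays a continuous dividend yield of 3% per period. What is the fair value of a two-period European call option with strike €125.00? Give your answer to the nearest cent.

€14.76

Per-period risk-free factor R = e^0.06 = 1.0618; dividend-adjusted growth = e^(0.06−0.03) = 1.0305.
Risk-neutral probability p = (1.0305 − 0.6)/(1.3 − 0.6) = 0.4305/0.7000 = 0.6149
Terminal stock prices: S_uu = 169, S_ud = 78, S_dd = 36
Terminal payoffs (S − K): max(44, 0) = 44, max(-47, 0) = 0, max(-89, 0) = 0
Node u (S = 130): V_u = e^(−0.06)·[0.6149·44.0000 + 0.3851·0.0000] = 25.4815
Node d (S = 60): V_d = e^(−0.06)·[0.6149·0.0000 + 0.3851·0.0000] = 0.0000
Node 0 (S = 100): V_0 = e^(−0.06)·[0.6149·25.4815 + 0.3851·0.0000] = 14.7569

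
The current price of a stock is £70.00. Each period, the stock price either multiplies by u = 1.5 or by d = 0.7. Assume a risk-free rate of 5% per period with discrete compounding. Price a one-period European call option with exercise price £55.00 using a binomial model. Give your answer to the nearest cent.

£20.83

Risk-neutral probability p = (1 + 0.05 − 0.7)/(1.5 − 0.7) = 0.3500/0.8000 = 0.4375
Terminal stock prices: S_u = 105, S_d = 49
Terminal payoffs (S − K): max(50, 0) = 50, max(-6, 0) = 0
Node 0 (S = 70): V_0 = 1/1.05·[0.4375·50.0000 + 0.5625·0.0000] = 20.8333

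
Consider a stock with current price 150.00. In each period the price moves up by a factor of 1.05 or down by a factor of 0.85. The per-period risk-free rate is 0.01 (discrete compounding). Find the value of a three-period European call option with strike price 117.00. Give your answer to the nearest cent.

Risk-neutral probability p = (1 + 0.01 − 0.85)/(1.05 − 0.85) = 0.1600/0.2000 = 0.8000
Terminal stock prices: S_uuu = 173.6, S_uud = 140.6, S_udd = 113.8, S_ddd = 92.12
Terminal payoffs (S − K): max(56.64, 0) = 56.64, max(23.57, 0) = 23.57, max(-3.206, 0) = 0, max(-24.88, 0) = 0
Node uu (S = 165.4): V_uu = 1/1.01·[0.8000·56.6438 + 0.2000·23.5687] = 49.5334
Node ud (S = 133.9): V_ud = 1/1.01·[0.8000·23.5687 + 0.2000·0.0000] = 18.6683
Node dd (S = 108.4): V_dd = 1/1.01·[0.8000·0.0000 + 0.2000·0.0000] = 0.0000
Node u (S = 157.5): V_u = 1/1.01·[0.8000·49.5334 + 0.2000·18.6683] = 42.9311
Node d (S = 127.5): V_d = 1/1.01·[0.8000·18.6683 + 0.2000·0.0000] = 14.7868
Node 0 (S = 150): V_0 = 1/1.01·[0.8000·42.9311 + 0.2000·14.7868] = 36.9329

36.93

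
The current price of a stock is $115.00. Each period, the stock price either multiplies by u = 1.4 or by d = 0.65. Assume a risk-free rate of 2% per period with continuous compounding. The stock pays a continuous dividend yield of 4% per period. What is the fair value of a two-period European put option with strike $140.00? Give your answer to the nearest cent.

$44.26

Per-period risk-free factor R = e^0.02 = 1.0202; dividend-adjusted growth = e^(0.02−0.04) = 0.9802.
Risk-neutral probability p = (0.9802 − 0.65)/(1.4 − 0.65) = 0.3302/0.7500 = 0.4403
Terminal stock prices: S_uu = 225.4, S_ud = 104.7, S_dd = 48.59
Terminal payoffs (K − S): max(-85.4, 0) = 0, max(35.35, 0) = 35.35, max(91.41, 0) = 91.41
Node u (S = 161): V_u = e^(−0.02)·[0.4403·0.0000 + 0.5597·35.3500] = 19.3948
Node d (S = 74.75): V_d = e^(−0.02)·[0.4403·35.3500 + 0.5597·91.4125] = 65.4088
Node 0 (S = 115): V_0 = e^(−0.02)·[0.4403·19.3948 + 0.5597·65.4088] = 44.2564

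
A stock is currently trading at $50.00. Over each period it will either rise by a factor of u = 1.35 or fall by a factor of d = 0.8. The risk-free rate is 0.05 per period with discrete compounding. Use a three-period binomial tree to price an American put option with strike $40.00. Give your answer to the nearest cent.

$2.16

Risk-neutral probability p = (1 + 0.05 − 0.8)/(1.35 − 0.8) = 0.2500/0.5500 = 0.4545
Terminal stock prices: S_uuu = 123, S_uud = 72.9, S_udd = 43.2, S_ddd = 25.6
Terminal payoffs (K − S): max(-83.02, 0) = 0, max(-32.9, 0) = 0, max(-3.2, 0) = 0, max(14.4, 0) = 14.4
Node uu (S = 91.13): continuation = 1/1.05·[0.4545·0.0000 + 0.5455·0.0000] = 0.0000; exercise value = 0.0000 ≤ continuation, so V_uu = 0.0000
Node ud (S = 54): continuation = 1/1.05·[0.4545·0.0000 + 0.5455·0.0000] = 0.0000; exercise value = 0.0000 ≤ continuation, so V_ud = 0.0000
Node dd (S = 32): continuation = 1/1.05·[0.4545·0.0000 + 0.5455·14.4000] = 7.4805; exercise value = 8.0000 > continuation, so V_dd = 8.0000 (exercise)
Node u (S = 67.5): continuation = 1/1.05·[0.4545·0.0000 + 0.5455·0.0000] = 0.0000; exercise value = 0.0000 ≤ continuation, so V_u = 0.0000
Node d (S = 40): continuation = 1/1.05·[0.4545·0.0000 + 0.5455·8.0000] = 4.1558; exercise value = 0.0000 ≤ continuation, so V_d = 4.1558
Node 0 (S = 50): continuation = 1/1.05·[0.4545·0.0000 + 0.5455·4.1558] = 2.1589; exercise value = 0.0000 ≤ continuation, so V_0 = 2.1589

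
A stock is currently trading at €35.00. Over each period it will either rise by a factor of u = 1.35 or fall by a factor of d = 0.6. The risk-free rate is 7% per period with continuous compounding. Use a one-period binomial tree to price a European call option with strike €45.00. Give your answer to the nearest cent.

€1.32

Risk-neutral probability p = (e^0.07 − 0.6)/(1.35 − 0.6) = 0.4725/0.7500 = 0.6300
Terminal stock prices: S_u = 47.25, S_d = 21
Terminal payoffs (S − K): max(2.25, 0) = 2.25, max(-24, 0) = 0
Node 0 (S = 35): V_0 = e^(−0.07)·[0.6300·2.2500 + 0.3700·0.0000] = 1.3217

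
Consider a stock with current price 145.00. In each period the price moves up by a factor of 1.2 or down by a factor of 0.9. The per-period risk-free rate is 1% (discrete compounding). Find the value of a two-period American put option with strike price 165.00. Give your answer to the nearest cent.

Risk-neutral probability p = (1 + 0.01 − 0.9)/(1.2 − 0.9) = 0.1100/0.3000 = 0.3667
Terminal stock prices: S_uu = 208.8, S_ud = 156.6, S_dd = 117.5
Terminal payoffs (K − S): max(-43.8, 0) = 0, max(8.4, 0) = 8.4, max(47.55, 0) = 47.55
Node u (S = 174): continuation = 1/1.01·[0.3667·0.0000 + 0.6333·8.4000] = 5.2673; exercise value = 0.0000 ≤ continuation, so V_u = 5.2673
Node d (S = 130.5): continuation = 1/1.01·[0.3667·8.4000 + 0.6333·47.5500] = 32.8663; exercise value = 34.5000 > continuation, so V_d = 34.5000 (exercise)
Node 0 (S = 145): continuation = 1/1.01·[0.3667·5.2673 + 0.6333·34.5000] = 23.5459; exercise value = 20.0000 ≤ continuation, so V_0 = 23.5459

23.55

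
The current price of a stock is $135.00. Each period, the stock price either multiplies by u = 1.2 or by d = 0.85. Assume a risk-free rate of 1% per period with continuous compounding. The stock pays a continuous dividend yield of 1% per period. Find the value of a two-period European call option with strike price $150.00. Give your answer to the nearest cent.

$7.99

Per-period risk-free factor R = e^0.01 = 1.0101; dividend-adjusted growth = e^(0.01−0.01) = 1.0000.
Risk-neutral probability p = (1.0000 − 0.85)/(1.2 − 0.85) = 0.1500/0.3500 = 0.4286
Terminal stock prices: S_uu = 194.4, S_ud = 137.7, S_dd = 97.54
Terminal payoffs (S − K): max(44.4, 0) = 44.4, max(-12.3, 0) = 0, max(-52.46, 0) = 0
Node u (S = 162): V_u = e^(−0.01)·[0.4286·44.4000 + 0.5714·0.0000] = 18.8392
Node d (S = 114.8): V_d = e^(−0.01)·[0.4286·0.0000 + 0.5714·0.0000] = 0.0000
Node 0 (S = 135): V_0 = e^(−0.01)·[0.4286·18.8392 + 0.5714·0.0000] = 7.9936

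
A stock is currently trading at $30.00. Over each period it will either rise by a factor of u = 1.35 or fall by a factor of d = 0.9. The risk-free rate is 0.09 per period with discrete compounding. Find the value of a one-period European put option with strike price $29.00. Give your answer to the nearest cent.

$1.06

Risk-neutral probability p = (1 + 0.09 − 0.9)/(1.35 − 0.9) = 0.1900/0.4500 = 0.4222
Terminal stock prices: S_u = 40.5, S_d = 27
Terminal payoffs (K − S): max(-11.5, 0) = 0, max(2, 0) = 2
Node 0 (S = 30): V_0 = 1/1.09·[0.4222·0.0000 + 0.5778·2.0000] = 1.0601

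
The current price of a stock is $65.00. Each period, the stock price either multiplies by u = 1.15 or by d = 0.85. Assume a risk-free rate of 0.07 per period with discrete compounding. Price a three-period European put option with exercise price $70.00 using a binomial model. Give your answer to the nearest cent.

$2.51

Risk-neutral probability p = (1 + 0.07 − 0.85)/(1.15 − 0.85) = 0.2200/0.3000 = 0.7333
Terminal stock prices: S_uuu = 98.86, S_uud = 73.07, S_udd = 54.01, S_ddd = 39.92
Terminal payoffs (K − S): max(-28.86, 0) = 0, max(-3.068, 0) = 0, max(15.99, 0) = 15.99, max(30.08, 0) = 30.08
Node uu (S = 85.96): V_uu = 1/1.07·[0.7333·0.0000 + 0.2667·0.0000] = 0.0000
Node ud (S = 63.54): V_ud = 1/1.07·[0.7333·0.0000 + 0.2667·15.9931] = 3.9858
Node dd (S = 46.96): V_dd = 1/1.07·[0.7333·15.9931 + 0.2667·30.0819] = 18.4581
Node u (S = 74.75): V_u = 1/1.07·[0.7333·0.0000 + 0.2667·3.9858] = 0.9934
Node d (S = 55.25): V_d = 1/1.07·[0.7333·3.9858 + 0.2667·18.4581] = 7.3319
Node 0 (S = 65): V_0 = 1/1.07·[0.7333·0.9934 + 0.2667·7.3319] = 2.5081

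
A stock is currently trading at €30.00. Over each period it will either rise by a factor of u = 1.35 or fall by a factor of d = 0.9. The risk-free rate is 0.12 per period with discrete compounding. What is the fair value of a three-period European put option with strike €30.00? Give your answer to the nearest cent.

Risk-neutral probability p = (1 + 0.12 − 0.9)/(1.35 − 0.9) = 0.2200/0.4500 = 0.4889
Terminal stock prices: S_uuu = 73.81, S_uud = 49.21, S_udd = 32.8, S_ddd = 21.87
Terminal payoffs (K − S): max(-43.81, 0) = 0, max(-19.21, 0) = 0, max(-2.805, 0) = 0, max(8.13, 0) = 8.13
Node uu (S = 54.68): V_uu = 1/1.12·[0.4889·0.0000 + 0.5111·0.0000] = 0.0000
Node ud (S = 36.45): V_ud = 1/1.12·[0.4889·0.0000 + 0.5111·0.0000] = 0.0000
Node dd (S = 24.3): V_dd = 1/1.12·[0.4889·0.0000 + 0.5111·8.1300] = 3.7101
Node u (S = 40.5): V_u = 1/1.12·[0.4889·0.0000 + 0.5111·0.0000] = 0.0000
Node d (S = 27): V_d = 1/1.12·[0.4889·0.0000 + 0.5111·3.7101] = 1.6931
Node 0 (S = 30): V_0 = 1/1.12·[0.4889·0.0000 + 0.5111·1.6931] = 0.7726

€0.77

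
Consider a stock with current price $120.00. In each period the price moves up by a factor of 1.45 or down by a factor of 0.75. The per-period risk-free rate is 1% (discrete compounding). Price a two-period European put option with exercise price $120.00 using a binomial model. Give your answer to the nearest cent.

Risk-neutral probability p = (1 + 0.01 − 0.75)/(1.45 − 0.75) = 0.2600/0.7000 = 0.3714
Terminal stock prices: S_uu = 252.3, S_ud = 130.5, S_dd = 67.5
Terminal payoffs (K − S): max(-132.3, 0) = 0, max(-10.5, 0) = 0, max(52.5, 0) = 52.5
Node u (S = 174): V_u = 1/1.01·[0.3714·0.0000 + 0.6286·0.0000] = 0.0000
Node d (S = 90): V_d = 1/1.01·[0.3714·0.0000 + 0.6286·52.5000] = 32.6733
Node 0 (S = 120): V_0 = 1/1.01·[0.3714·0.0000 + 0.6286·32.6733] = 20.3341

$20.33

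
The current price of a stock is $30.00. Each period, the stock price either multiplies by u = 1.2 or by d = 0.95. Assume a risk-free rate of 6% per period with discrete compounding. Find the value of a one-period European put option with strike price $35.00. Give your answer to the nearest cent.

$3.43

Risk-neutral probability p = (1 + 0.06 − 0.95)/(1.2 − 0.95) = 0.1100/0.2500 = 0.4400
Terminal stock prices: S_u = 36, S_d = 28.5
Terminal payoffs (K − S): max(-1, 0) = 0, max(6.5, 0) = 6.5
Node 0 (S = 30): V_0 = 1/1.06·[0.4400·0.0000 + 0.5600·6.5000] = 3.4340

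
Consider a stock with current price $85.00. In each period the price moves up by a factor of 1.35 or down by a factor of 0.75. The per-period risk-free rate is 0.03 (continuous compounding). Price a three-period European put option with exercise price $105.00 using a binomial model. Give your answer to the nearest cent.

$24.25

Risk-neutral probability p = (e^0.03 − 0.75)/(1.35 − 0.75) = 0.2805/0.6000 = 0.4674
Terminal stock prices: S_uuu = 209.1, S_uud = 116.2, S_udd = 64.55, S_ddd = 35.86
Terminal payoffs (K − S): max(-104.1, 0) = 0, max(-11.18, 0) = 0, max(40.45, 0) = 40.45, max(69.14, 0) = 69.14
Node uu (S = 154.9): V_uu = e^(−0.03)·[0.4674·0.0000 + 0.5326·0.0000] = 0.0000
Node ud (S = 86.06): V_ud = e^(−0.03)·[0.4674·0.0000 + 0.5326·40.4531] = 20.9076
Node dd (S = 47.81): V_dd = e^(−0.03)·[0.4674·40.4531 + 0.5326·69.1406] = 54.0843
Node u (S = 114.8): V_u = e^(−0.03)·[0.4674·0.0000 + 0.5326·20.9076] = 10.8058
Node d (S = 63.75): V_d = e^(−0.03)·[0.4674·20.9076 + 0.5326·54.0843] = 37.4366
Node 0 (S = 85): V_0 = e^(−0.03)·[0.4674·10.8058 + 0.5326·37.4366] = 24.2502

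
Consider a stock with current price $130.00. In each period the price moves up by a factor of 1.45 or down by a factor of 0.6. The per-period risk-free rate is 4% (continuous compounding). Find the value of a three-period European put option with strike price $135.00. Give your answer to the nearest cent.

Risk-neutral probability p = (e^0.04 − 0.6)/(1.45 − 0.6) = 0.4408/0.8500 = 0.5186
Terminal stock prices: S_uuu = 396.3, S_uud = 164, S_udd = 67.86, S_ddd = 28.08
Terminal payoffs (K − S): max(-261.3, 0) = 0, max(-28.99, 0) = 0, max(67.14, 0) = 67.14, max(106.9, 0) = 106.9
Node uu (S = 273.3): V_uu = e^(−0.04)·[0.5186·0.0000 + 0.4814·0.0000] = 0.0000
Node ud (S = 113.1): V_ud = e^(−0.04)·[0.5186·0.0000 + 0.4814·67.1400] = 31.0538
Node dd (S = 46.8): V_dd = e^(−0.04)·[0.5186·67.1400 + 0.4814·106.9200] = 82.9066
Node u (S = 188.5): V_u = e^(−0.04)·[0.5186·0.0000 + 0.4814·31.0538] = 14.3631
Node d (S = 78): V_d = e^(−0.04)·[0.5186·31.0538 + 0.4814·82.9066] = 53.8193
Node 0 (S = 130): V_0 = e^(−0.04)·[0.5186·14.3631 + 0.4814·53.8193] = 32.0493

$32.05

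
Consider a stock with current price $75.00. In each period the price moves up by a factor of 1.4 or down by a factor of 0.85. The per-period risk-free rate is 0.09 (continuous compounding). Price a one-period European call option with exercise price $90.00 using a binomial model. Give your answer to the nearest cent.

$6.09

Risk-neutral probability p = (e^0.09 − 0.85)/(1.4 − 0.85) = 0.2442/0.5500 = 0.4440
Terminal stock prices: S_u = 105, S_d = 63.75
Terminal payoffs (S − K): max(15, 0) = 15, max(-26.25, 0) = 0
Node 0 (S = 75): V_0 = e^(−0.09)·[0.4440·15.0000 + 0.5560·0.0000] = 6.0861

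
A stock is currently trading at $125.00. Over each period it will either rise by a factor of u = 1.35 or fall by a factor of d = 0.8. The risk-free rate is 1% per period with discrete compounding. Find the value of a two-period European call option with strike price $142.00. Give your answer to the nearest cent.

Risk-neutral probability p = (1 + 0.01 − 0.8)/(1.35 − 0.8) = 0.2100/0.5500 = 0.3818
Terminal stock prices: S_uu = 227.8, S_ud = 135, S_dd = 80
Terminal payoffs (S − K): max(85.81, 0) = 85.81, max(-7, 0) = 0, max(-62, 0) = 0
Node u (S = 168.8): V_u = 1/1.01·[0.3818·85.8125 + 0.6182·0.0000] = 32.4404
Node d (S = 100): V_d = 1/1.01·[0.3818·0.0000 + 0.6182·0.0000] = 0.0000
Node 0 (S = 125): V_0 = 1/1.01·[0.3818·32.4404 + 0.6182·0.0000] = 12.2637

$12.26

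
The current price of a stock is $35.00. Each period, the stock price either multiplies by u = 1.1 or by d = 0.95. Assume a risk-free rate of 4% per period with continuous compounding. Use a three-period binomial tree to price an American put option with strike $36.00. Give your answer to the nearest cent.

Risk-neutral probability p = (e^0.04 − 0.95)/(1.1 − 0.95) = 0.0908/0.1500 = 0.6054
Terminal stock prices: S_uuu = 46.59, S_uud = 40.23, S_udd = 34.75, S_ddd = 30.01
Terminal payoffs (K − S): max(-10.59, 0) = 0, max(-4.233, 0) = 0, max(1.254, 0) = 1.254, max(5.992, 0) = 5.992
Node uu (S = 42.35): continuation = e^(−0.04)·[0.6054·0.0000 + 0.3946·0.0000] = 0.0000; exercise value = 0.0000 ≤ continuation, so V_uu = 0.0000
Node ud (S = 36.57): continuation = e^(−0.04)·[0.6054·0.0000 + 0.3946·1.2538] = 0.4753; exercise value = 0.0000 ≤ continuation, so V_ud = 0.4753
Node dd (S = 31.59): continuation = e^(−0.04)·[0.6054·1.2538 + 0.3946·5.9919] = 3.0009; exercise value = 4.4125 > continuation, so V_dd = 4.4125 (exercise)
Node u (S = 38.5): continuation = e^(−0.04)·[0.6054·0.0000 + 0.3946·0.4753] = 0.1802; exercise value = 0.0000 ≤ continuation, so V_u = 0.1802
Node d (S = 33.25): continuation = e^(−0.04)·[0.6054·0.4753 + 0.3946·4.4125] = 1.9494; exercise value = 2.7500 > continuation, so V_d = 2.7500 (exercise)
Node 0 (S = 35): continuation = e^(−0.04)·[0.6054·0.1802 + 0.3946·2.7500] = 1.1474; exercise value = 1.0000 ≤ continuation, so V_0 = 1.1474

$1.15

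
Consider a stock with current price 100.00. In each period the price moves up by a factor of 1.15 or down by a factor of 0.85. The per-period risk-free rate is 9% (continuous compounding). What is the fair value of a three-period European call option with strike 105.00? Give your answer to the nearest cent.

21.47

Risk-neutral probability p = (e^0.09 − 0.85)/(1.15 − 0.85) = 0.2442/0.3000 = 0.8139
Terminal stock prices: S_uuu = 152.1, S_uud = 112.4, S_udd = 83.09, S_ddd = 61.41
Terminal payoffs (S − K): max(47.09, 0) = 47.09, max(7.412, 0) = 7.412, max(-21.91, 0) = 0, max(-43.59, 0) = 0
Node uu (S = 132.2): V_uu = e^(−0.09)·[0.8139·47.0875 + 0.1861·7.4125] = 36.2872
Node ud (S = 97.75): V_ud = e^(−0.09)·[0.8139·7.4125 + 0.1861·0.0000] = 5.5139
Node dd (S = 72.25): V_dd = e^(−0.09)·[0.8139·0.0000 + 0.1861·0.0000] = 0.0000
Node u (S = 115): V_u = e^(−0.09)·[0.8139·36.2872 + 0.1861·5.5139] = 27.9304
Node d (S = 85): V_d = e^(−0.09)·[0.8139·5.5139 + 0.1861·0.0000] = 4.1016
Node 0 (S = 100): V_0 = e^(−0.09)·[0.8139·27.9304 + 0.1861·4.1016] = 21.4739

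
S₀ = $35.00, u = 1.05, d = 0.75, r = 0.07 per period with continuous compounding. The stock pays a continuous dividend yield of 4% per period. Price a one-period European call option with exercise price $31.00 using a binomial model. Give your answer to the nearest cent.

Per-period risk-free factor R = e^0.07 = 1.0725; dividend-adjusted growth = e^(0.07−0.04) = 1.0305.
Risk-neutral probability p = (1.0305 − 0.75)/(1.05 − 0.75) = 0.2805/0.3000 = 0.9348
Terminal stock prices: S_u = 36.75, S_d = 26.25
Terminal payoffs (S − K): max(5.75, 0) = 5.75, max(-4.75, 0) = 0
Node 0 (S = 35): V_0 = e^(−0.07)·[0.9348·5.7500 + 0.0652·0.0000] = 5.0120

$5.01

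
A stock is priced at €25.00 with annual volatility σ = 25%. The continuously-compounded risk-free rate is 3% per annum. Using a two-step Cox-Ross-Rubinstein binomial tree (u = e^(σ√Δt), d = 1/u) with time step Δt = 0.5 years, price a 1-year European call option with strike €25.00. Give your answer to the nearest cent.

CRR parameters: u = e^(σ√Δt) = e^(0.25·√0.5) = 1.1934, d = 1/u = 0.8380
Per-period rate: rΔt = 0.03·0.5 = 0.015, so R = e^0.015 = 1.0151
Risk-neutral probability p = (e^0.015 − 0.8380)/(1.1934 − 0.8380) = 0.1771/0.3554 = 0.4984
Terminal stock prices: S_uu = 35.6, S_ud = 25, S_dd = 17.55
Terminal payoffs (S − K): max(10.6, 0) = 10.6, max(0, 0) = 0, max(-7.445, 0) = 0
Node u (S = 29.83): V_u = e^(−0.015)·[0.4984·10.6030 + 0.5016·0.0000] = 5.2063
Node d (S = 20.95): V_d = e^(−0.015)·[0.4984·0.0000 + 0.5016·0.0000] = 0.0000
Node 0 (S = 25): V_0 = e^(−0.015)·[0.4984·5.2063 + 0.5016·0.0000] = 2.5564

€2.56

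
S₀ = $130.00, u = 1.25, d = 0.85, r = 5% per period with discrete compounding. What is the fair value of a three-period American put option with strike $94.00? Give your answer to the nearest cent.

Risk-neutral probability p = (1 + 0.05 − 0.85)/(1.25 − 0.85) = 0.2000/0.4000 = 0.5000
Terminal stock prices: S_uuu = 253.9, S_uud = 172.7, S_udd = 117.4, S_ddd = 79.84
Terminal payoffs (K − S): max(-159.9, 0) = 0, max(-78.66, 0) = 0, max(-23.41, 0) = 0, max(14.16, 0) = 14.16
Node uu (S = 203.1): continuation = 1/1.05·[0.5000·0.0000 + 0.5000·0.0000] = 0.0000; exercise value = 0.0000 ≤ continuation, so V_uu = 0.0000
Node ud (S = 138.1): continuation = 1/1.05·[0.5000·0.0000 + 0.5000·0.0000] = 0.0000; exercise value = 0.0000 ≤ continuation, so V_ud = 0.0000
Node dd (S = 93.92): continuation = 1/1.05·[0.5000·0.0000 + 0.5000·14.1638] = 6.7446; exercise value = 0.0750 ≤ continuation, so V_dd = 6.7446
Node u (S = 162.5): continuation = 1/1.05·[0.5000·0.0000 + 0.5000·0.0000] = 0.0000; exercise value = 0.0000 ≤ continuation, so V_u = 0.0000
Node d (S = 110.5): continuation = 1/1.05·[0.5000·0.0000 + 0.5000·6.7446] = 3.2117; exercise value = 0.0000 ≤ continuation, so V_d = 3.2117
Node 0 (S = 130): continuation = 1/1.05·[0.5000·0.0000 + 0.5000·3.2117] = 1.5294; exercise value = 0.0000 ≤ continuation, so V_0 = 1.5294

$1.53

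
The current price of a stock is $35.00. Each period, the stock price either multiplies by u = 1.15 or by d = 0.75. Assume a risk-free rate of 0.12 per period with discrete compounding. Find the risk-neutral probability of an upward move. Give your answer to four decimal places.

p = 0.9250

Risk-neutral probability p = (1 + 0.12 − 0.75)/(1.15 − 0.75) = 0.3700/0.4000 = 0.9250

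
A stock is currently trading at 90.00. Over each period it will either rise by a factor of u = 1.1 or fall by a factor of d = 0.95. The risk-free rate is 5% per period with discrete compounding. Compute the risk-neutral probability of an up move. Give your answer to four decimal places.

Risk-neutral probability p = (1 + 0.05 − 0.95)/(1.1 − 0.95) = 0.1000/0.1500 = 0.6667

p = 0.6667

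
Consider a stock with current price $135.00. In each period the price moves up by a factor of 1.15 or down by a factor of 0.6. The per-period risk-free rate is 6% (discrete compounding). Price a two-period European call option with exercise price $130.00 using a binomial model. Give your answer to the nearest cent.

$30.22

Risk-neutral probability p = (1 + 0.06 − 0.6)/(1.15 − 0.6) = 0.4600/0.5500 = 0.8364
Terminal stock prices: S_uu = 178.5, S_ud = 93.15, S_dd = 48.6
Terminal payoffs (S − K): max(48.54, 0) = 48.54, max(-36.85, 0) = 0, max(-81.4, 0) = 0
Node u (S = 155.2): V_u = 1/1.06·[0.8364·48.5375 + 0.1636·0.0000] = 38.2972
Node d (S = 81): V_d = 1/1.06·[0.8364·0.0000 + 0.1636·0.0000] = 0.0000
Node 0 (S = 135): V_0 = 1/1.06·[0.8364·38.2972 + 0.1636·0.0000] = 30.2173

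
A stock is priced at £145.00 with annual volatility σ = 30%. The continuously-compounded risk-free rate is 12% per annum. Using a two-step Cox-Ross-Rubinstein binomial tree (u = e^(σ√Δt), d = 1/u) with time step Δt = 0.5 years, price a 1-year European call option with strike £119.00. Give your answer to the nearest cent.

CRR parameters: u = e^(σ√Δt) = e^(0.3·√0.5) = 1.2363, d = 1/u = 0.8089
Per-period rate: rΔt = 0.12·0.5 = 0.06, so R = e^0.06 = 1.0618
Risk-neutral probability p = (e^0.06 − 0.8089)/(1.2363 − 0.8089) = 0.2530/0.4275 = 0.5918
Terminal stock prices: S_uu = 221.6, S_ud = 145, S_dd = 94.87
Terminal payoffs (S − K): max(102.6, 0) = 102.6, max(26, 0) = 26, max(-24.13, 0) = 0
Node u (S = 179.3): V_u = e^(−0.06)·[0.5918·102.6274 + 0.4082·26.0000] = 67.1951
Node d (S = 117.3): V_d = e^(−0.06)·[0.5918·26.0000 + 0.4082·0.0000] = 14.4914
Node 0 (S = 145): V_0 = e^(−0.06)·[0.5918·67.1951 + 0.4082·14.4914] = 43.0226

£43.02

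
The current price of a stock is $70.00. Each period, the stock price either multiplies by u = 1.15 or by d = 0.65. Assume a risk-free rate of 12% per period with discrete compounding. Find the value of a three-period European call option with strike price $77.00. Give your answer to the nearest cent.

$17.42

Risk-neutral probability p = (1 + 0.12 − 0.65)/(1.15 − 0.65) = 0.4700/0.5000 = 0.9400
Terminal stock prices: S_uuu = 106.5, S_uud = 60.17, S_udd = 34.01, S_ddd = 19.22
Terminal payoffs (S − K): max(29.46, 0) = 29.46, max(-16.83, 0) = 0, max(-42.99, 0) = 0, max(-57.78, 0) = 0
Node uu (S = 92.57): V_uu = 1/1.12·[0.9400·29.4612 + 0.0600·0.0000] = 24.7264
Node ud (S = 52.33): V_ud = 1/1.12·[0.9400·0.0000 + 0.0600·0.0000] = 0.0000
Node dd (S = 29.58): V_dd = 1/1.12·[0.9400·0.0000 + 0.0600·0.0000] = 0.0000
Node u (S = 80.5): V_u = 1/1.12·[0.9400·24.7264 + 0.0600·0.0000] = 20.7525
Node d (S = 45.5): V_d = 1/1.12·[0.9400·0.0000 + 0.0600·0.0000] = 0.0000
Node 0 (S = 70): V_0 = 1/1.12·[0.9400·20.7525 + 0.0600·0.0000] = 17.4173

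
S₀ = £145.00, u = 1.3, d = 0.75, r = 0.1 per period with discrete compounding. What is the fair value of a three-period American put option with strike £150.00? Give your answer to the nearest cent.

Risk-neutral probability p = (1 + 0.1 − 0.75)/(1.3 − 0.75) = 0.3500/0.5500 = 0.6364
Terminal stock prices: S_uuu = 318.6, S_uud = 183.8, S_udd = 106, S_ddd = 61.17
Terminal payoffs (K − S): max(-168.6, 0) = 0, max(-33.79, 0) = 0, max(43.97, 0) = 43.97, max(88.83, 0) = 88.83
Node uu (S = 245.1): continuation = 1/1.1·[0.6364·0.0000 + 0.3636·0.0000] = 0.0000; exercise value = 0.0000 ≤ continuation, so V_uu = 0.0000
Node ud (S = 141.4): continuation = 1/1.1·[0.6364·0.0000 + 0.3636·43.9688] = 14.5351; exercise value = 8.6250 ≤ continuation, so V_ud = 14.5351
Node dd (S = 81.56): continuation = 1/1.1·[0.6364·43.9688 + 0.3636·88.8281] = 54.8011; exercise value = 68.4375 > continuation, so V_dd = 68.4375 (exercise)
Node u (S = 188.5): continuation = 1/1.1·[0.6364·0.0000 + 0.3636·14.5351] = 4.8050; exercise value = 0.0000 ≤ continuation, so V_u = 4.8050
Node d (S = 108.8): continuation = 1/1.1·[0.6364·14.5351 + 0.3636·68.4375] = 31.0327; exercise value = 41.2500 > continuation, so V_d = 41.2500 (exercise)
Node 0 (S = 145): continuation = 1/1.1·[0.6364·4.8050 + 0.3636·41.2500] = 16.4161; exercise value = 5.0000 ≤ continuation, so V_0 = 16.4161

£16.42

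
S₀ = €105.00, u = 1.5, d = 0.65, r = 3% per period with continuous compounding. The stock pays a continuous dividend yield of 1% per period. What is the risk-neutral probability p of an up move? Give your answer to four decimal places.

p = 0.4355

Per-period risk-free factor R = e^0.03 = 1.0305; dividend-adjusted growth = e^(0.03−0.01) = 1.0202.
Risk-neutral probability p = (1.0202 − 0.65)/(1.5 − 0.65) = 0.3702/0.8500 = 0.4355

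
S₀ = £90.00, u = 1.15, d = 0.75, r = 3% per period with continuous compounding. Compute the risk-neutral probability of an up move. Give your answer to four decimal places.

Risk-neutral probability p = (e^0.03 − 0.75)/(1.15 − 0.75) = 0.2805/0.4000 = 0.7011

p = 0.7011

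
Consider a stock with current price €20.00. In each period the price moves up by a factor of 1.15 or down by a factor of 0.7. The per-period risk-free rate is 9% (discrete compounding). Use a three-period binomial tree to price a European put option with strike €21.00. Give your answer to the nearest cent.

€0.95

Risk-neutral probability p = (1 + 0.09 − 0.7)/(1.15 − 0.7) = 0.3900/0.4500 = 0.8667
Terminal stock prices: S_uuu = 30.42, S_uud = 18.51, S_udd = 11.27, S_ddd = 6.86
Terminal payoffs (K − S): max(-9.417, 0) = 0, max(2.485, 0) = 2.485, max(9.73, 0) = 9.73, max(14.14, 0) = 14.14
Node uu (S = 26.45): V_uu = 1/1.09·[0.8667·0.0000 + 0.1333·2.4850] = 0.3040
Node ud (S = 16.1): V_ud = 1/1.09·[0.8667·2.4850 + 0.1333·9.7300] = 3.1661
Node dd (S = 9.8): V_dd = 1/1.09·[0.8667·9.7300 + 0.1333·14.1400] = 9.4661
Node u (S = 23): V_u = 1/1.09·[0.8667·0.3040 + 0.1333·3.1661] = 0.6290
Node d (S = 14): V_d = 1/1.09·[0.8667·3.1661 + 0.1333·9.4661] = 3.6753
Node 0 (S = 20): V_0 = 1/1.09·[0.8667·0.6290 + 0.1333·3.6753] = 0.9497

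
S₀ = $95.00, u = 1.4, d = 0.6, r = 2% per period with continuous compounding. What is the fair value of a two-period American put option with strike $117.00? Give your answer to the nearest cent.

Risk-neutral probability p = (e^0.02 − 0.6)/(1.4 − 0.6) = 0.4202/0.8000 = 0.5253
Terminal stock prices: S_uu = 186.2, S_ud = 79.8, S_dd = 34.2
Terminal payoffs (K − S): max(-69.2, 0) = 0, max(37.2, 0) = 37.2, max(82.8, 0) = 82.8
Node u (S = 133): continuation = e^(−0.02)·[0.5253·0.0000 + 0.4747·37.2000] = 17.3109; exercise value = 0.0000 ≤ continuation, so V_u = 17.3109
Node d (S = 57): continuation = e^(−0.02)·[0.5253·37.2000 + 0.4747·82.8000] = 57.6832; exercise value = 60.0000 > continuation, so V_d = 60.0000 (exercise)
Node 0 (S = 95): continuation = e^(−0.02)·[0.5253·17.3109 + 0.4747·60.0000] = 36.8334; exercise value = 22.0000 ≤ continuation, so V_0 = 36.8334

$36.83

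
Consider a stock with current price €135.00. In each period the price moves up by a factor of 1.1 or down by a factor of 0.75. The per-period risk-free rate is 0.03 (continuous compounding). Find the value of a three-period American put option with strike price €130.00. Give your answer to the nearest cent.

€9.21

Risk-neutral probability p = (e^0.03 − 0.75)/(1.1 − 0.75) = 0.2805/0.3500 = 0.8013
Terminal stock prices: S_uuu = 179.7, S_uud = 122.5, S_udd = 83.53, S_ddd = 56.95
Terminal payoffs (K − S): max(-49.69, 0) = 0, max(7.487, 0) = 7.487, max(46.47, 0) = 46.47, max(73.05, 0) = 73.05
Node uu (S = 163.4): continuation = e^(−0.03)·[0.8013·0.0000 + 0.1987·7.4875] = 1.4438; exercise value = 0.0000 ≤ continuation, so V_uu = 1.4438
Node ud (S = 111.4): continuation = e^(−0.03)·[0.8013·7.4875 + 0.1987·46.4688] = 14.7829; exercise value = 18.6250 > continuation, so V_ud = 18.6250 (exercise)
Node dd (S = 75.94): continuation = e^(−0.03)·[0.8013·46.4688 + 0.1987·73.0469] = 50.2204; exercise value = 54.0625 > continuation, so V_dd = 54.0625 (exercise)
Node u (S = 148.5): continuation = e^(−0.03)·[0.8013·1.4438 + 0.1987·18.6250] = 4.7142; exercise value = 0.0000 ≤ continuation, so V_u = 4.7142
Node d (S = 101.2): continuation = e^(−0.03)·[0.8013·18.6250 + 0.1987·54.0625] = 24.9079; exercise value = 28.7500 > continuation, so V_d = 28.7500 (exercise)
Node 0 (S = 135): continuation = e^(−0.03)·[0.8013·4.7142 + 0.1987·28.7500] = 9.2096; exercise value = 0.0000 ≤ continuation, so V_0 = 9.2096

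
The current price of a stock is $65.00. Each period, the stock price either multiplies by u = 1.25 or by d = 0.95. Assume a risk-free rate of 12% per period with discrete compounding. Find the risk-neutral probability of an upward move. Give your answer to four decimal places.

Risk-neutral probability p = (1 + 0.12 − 0.95)/(1.25 − 0.95) = 0.1700/0.3000 = 0.5667

p = 0.5667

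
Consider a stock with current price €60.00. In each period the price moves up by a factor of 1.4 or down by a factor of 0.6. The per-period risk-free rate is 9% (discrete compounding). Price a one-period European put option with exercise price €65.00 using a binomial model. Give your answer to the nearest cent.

Risk-neutral probability p = (1 + 0.09 − 0.6)/(1.4 − 0.6) = 0.4900/0.8000 = 0.6125
Terminal stock prices: S_u = 84, S_d = 36
Terminal payoffs (K − S): max(-19, 0) = 0, max(29, 0) = 29
Node 0 (S = 60): V_0 = 1/1.09·[0.6125·0.0000 + 0.3875·29.0000] = 10.3096

€10.31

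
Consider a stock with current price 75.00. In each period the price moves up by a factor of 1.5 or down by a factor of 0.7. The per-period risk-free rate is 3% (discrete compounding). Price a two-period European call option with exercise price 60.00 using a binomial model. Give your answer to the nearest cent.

26.01

Risk-neutral probability p = (1 + 0.03 − 0.7)/(1.5 − 0.7) = 0.3300/0.8000 = 0.4125
Terminal stock prices: S_uu = 168.8, S_ud = 78.75, S_dd = 36.75
Terminal payoffs (S − K): max(108.8, 0) = 108.8, max(18.75, 0) = 18.75, max(-23.25, 0) = 0
Node u (S = 112.5): V_u = 1/1.03·[0.4125·108.7500 + 0.5875·18.7500] = 54.2476
Node d (S = 52.5): V_d = 1/1.03·[0.4125·18.7500 + 0.5875·0.0000] = 7.5091
Node 0 (S = 75): V_0 = 1/1.03·[0.4125·54.2476 + 0.5875·7.5091] = 26.0085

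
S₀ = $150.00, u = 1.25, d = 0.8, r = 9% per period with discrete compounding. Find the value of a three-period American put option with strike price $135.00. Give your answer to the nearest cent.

Risk-neutral probability p = (1 + 0.09 − 0.8)/(1.25 − 0.8) = 0.2900/0.4500 = 0.6444
Terminal stock prices: S_uuu = 293, S_uud = 187.5, S_udd = 120, S_ddd = 76.8
Terminal payoffs (K − S): max(-158, 0) = 0, max(-52.5, 0) = 0, max(15, 0) = 15, max(58.2, 0) = 58.2
Node uu (S = 234.4): continuation = 1/1.09·[0.6444·0.0000 + 0.3556·0.0000] = 0.0000; exercise value = 0.0000 ≤ continuation, so V_uu = 0.0000
Node ud (S = 150): continuation = 1/1.09·[0.6444·0.0000 + 0.3556·15.0000] = 4.8930; exercise value = 0.0000 ≤ continuation, so V_ud = 4.8930
Node dd (S = 96): continuation = 1/1.09·[0.6444·15.0000 + 0.3556·58.2000] = 27.8532; exercise value = 39.0000 > continuation, so V_dd = 39.0000 (exercise)
Node u (S = 187.5): continuation = 1/1.09·[0.6444·0.0000 + 0.3556·4.8930] = 1.5961; exercise value = 0.0000 ≤ continuation, so V_u = 1.5961
Node d (S = 120): continuation = 1/1.09·[0.6444·4.8930 + 0.3556·39.0000] = 15.6146; exercise value = 15.0000 ≤ continuation, so V_d = 15.6146
Node 0 (S = 150): continuation = 1/1.09·[0.6444·1.5961 + 0.3556·15.6146] = 6.0371; exercise value = 0.0000 ≤ continuation, so V_0 = 6.0371

$6.04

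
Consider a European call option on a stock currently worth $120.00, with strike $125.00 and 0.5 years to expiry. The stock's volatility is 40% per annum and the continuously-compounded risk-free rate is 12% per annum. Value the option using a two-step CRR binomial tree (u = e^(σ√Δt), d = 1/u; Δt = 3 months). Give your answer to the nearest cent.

CRR parameters: u = e^(σ√Δt) = e^(0.4·√0.25) = 1.2214, d = 1/u = 0.8187
Per-period rate: rΔt = 0.12·0.25 = 0.03, so R = e^0.03 = 1.0305
Risk-neutral probability p = (e^0.03 − 0.8187)/(1.2214 − 0.8187) = 0.2117/0.4027 = 0.5258
Terminal stock prices: S_uu = 179, S_ud = 120, S_dd = 80.44
Terminal payoffs (S − K): max(54.02, 0) = 54.02, max(-5, 0) = 0, max(-44.56, 0) = 0
Node u (S = 146.6): V_u = e^(−0.03)·[0.5258·54.0190 + 0.4742·0.0000] = 27.5636
Node d (S = 98.25): V_d = e^(−0.03)·[0.5258·0.0000 + 0.4742·0.0000] = 0.0000
Node 0 (S = 120): V_0 = e^(−0.03)·[0.5258·27.5636 + 0.4742·0.0000] = 14.0645

$14.06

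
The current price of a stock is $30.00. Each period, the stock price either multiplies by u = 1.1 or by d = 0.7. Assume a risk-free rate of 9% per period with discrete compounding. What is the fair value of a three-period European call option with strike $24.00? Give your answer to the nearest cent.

Risk-neutral probability p = (1 + 0.09 − 0.7)/(1.1 − 0.7) = 0.3900/0.4000 = 0.9750
Terminal stock prices: S_uuu = 39.93, S_uud = 25.41, S_udd = 16.17, S_ddd = 10.29
Terminal payoffs (S − K): max(15.93, 0) = 15.93, max(1.41, 0) = 1.41, max(-7.83, 0) = 0, max(-13.71, 0) = 0
Node uu (S = 36.3): V_uu = 1/1.09·[0.9750·15.9300 + 0.0250·1.4100] = 14.2817
Node ud (S = 23.1): V_ud = 1/1.09·[0.9750·1.4100 + 0.0250·0.0000] = 1.2612
Node dd (S = 14.7): V_dd = 1/1.09·[0.9750·0.0000 + 0.0250·0.0000] = 0.0000
Node u (S = 33): V_u = 1/1.09·[0.9750·14.2817 + 0.0250·1.2612] = 12.8038
Node d (S = 21): V_d = 1/1.09·[0.9750·1.2612 + 0.0250·0.0000] = 1.1282
Node 0 (S = 30): V_0 = 1/1.09·[0.9750·12.8038 + 0.0250·1.1282] = 11.4788

$11.48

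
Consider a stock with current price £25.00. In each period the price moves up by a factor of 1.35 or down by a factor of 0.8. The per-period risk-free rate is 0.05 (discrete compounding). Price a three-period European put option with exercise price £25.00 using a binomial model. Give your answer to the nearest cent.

Risk-neutral probability p = (1 + 0.05 − 0.8)/(1.35 − 0.8) = 0.2500/0.5500 = 0.4545
Terminal stock prices: S_uuu = 61.51, S_uud = 36.45, S_udd = 21.6, S_ddd = 12.8
Terminal payoffs (K − S): max(-36.51, 0) = 0, max(-11.45, 0) = 0, max(3.4, 0) = 3.4, max(12.2, 0) = 12.2
Node uu (S = 45.56): V_uu = 1/1.05·[0.4545·0.0000 + 0.5455·0.0000] = 0.0000
Node ud (S = 27): V_ud = 1/1.05·[0.4545·0.0000 + 0.5455·3.4000] = 1.7662
Node dd (S = 16): V_dd = 1/1.05·[0.4545·3.4000 + 0.5455·12.2000] = 7.8095
Node u (S = 33.75): V_u = 1/1.05·[0.4545·0.0000 + 0.5455·1.7662] = 0.9175
Node d (S = 20): V_d = 1/1.05·[0.4545·1.7662 + 0.5455·7.8095] = 4.8215
Node 0 (S = 25): V_0 = 1/1.05·[0.4545·0.9175 + 0.5455·4.8215] = 2.9019

£2.90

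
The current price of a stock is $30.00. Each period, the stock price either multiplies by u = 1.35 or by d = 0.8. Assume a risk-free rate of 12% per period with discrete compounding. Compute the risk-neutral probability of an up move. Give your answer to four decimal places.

Risk-neutral probability p = (1 + 0.12 − 0.8)/(1.35 − 0.8) = 0.3200/0.5500 = 0.5818

p = 0.5818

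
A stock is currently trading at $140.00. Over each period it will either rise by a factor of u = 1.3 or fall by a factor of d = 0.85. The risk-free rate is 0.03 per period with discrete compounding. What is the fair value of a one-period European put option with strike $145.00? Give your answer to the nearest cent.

Risk-neutral probability p = (1 + 0.03 − 0.85)/(1.3 − 0.85) = 0.1800/0.4500 = 0.4000
Terminal stock prices: S_u = 182, S_d = 119
Terminal payoffs (K − S): max(-37, 0) = 0, max(26, 0) = 26
Node 0 (S = 140): V_0 = 1/1.03·[0.4000·0.0000 + 0.6000·26.0000] = 15.1456

$15.15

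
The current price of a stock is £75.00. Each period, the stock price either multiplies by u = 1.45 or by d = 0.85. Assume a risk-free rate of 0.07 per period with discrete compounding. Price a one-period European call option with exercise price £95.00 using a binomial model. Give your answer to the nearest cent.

£4.71

Risk-neutral probability p = (1 + 0.07 − 0.85)/(1.45 − 0.85) = 0.2200/0.6000 = 0.3667
Terminal stock prices: S_u = 108.8, S_d = 63.75
Terminal payoffs (S − K): max(13.75, 0) = 13.75, max(-31.25, 0) = 0
Node 0 (S = 75): V_0 = 1/1.07·[0.3667·13.7500 + 0.6333·0.0000] = 4.7118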